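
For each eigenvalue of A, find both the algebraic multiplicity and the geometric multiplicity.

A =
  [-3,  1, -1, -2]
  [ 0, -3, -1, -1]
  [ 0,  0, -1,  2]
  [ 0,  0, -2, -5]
λ = -3: alg = 4, geom = 2

Step 1 — factor the characteristic polynomial to read off the algebraic multiplicities:
  χ_A(x) = (x + 3)^4

Step 2 — compute geometric multiplicities via the rank-nullity identity g(λ) = n − rank(A − λI):
  rank(A − (-3)·I) = 2, so dim ker(A − (-3)·I) = n − 2 = 2

Summary:
  λ = -3: algebraic multiplicity = 4, geometric multiplicity = 2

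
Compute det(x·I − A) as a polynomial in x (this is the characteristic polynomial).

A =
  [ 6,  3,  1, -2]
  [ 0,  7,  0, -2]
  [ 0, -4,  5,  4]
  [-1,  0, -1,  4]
x^4 - 22*x^3 + 181*x^2 - 660*x + 900

Expanding det(x·I − A) (e.g. by cofactor expansion or by noting that A is similar to its Jordan form J, which has the same characteristic polynomial as A) gives
  χ_A(x) = x^4 - 22*x^3 + 181*x^2 - 660*x + 900
which factors as (x - 6)^2*(x - 5)^2. The eigenvalues (with algebraic multiplicities) are λ = 5 with multiplicity 2, λ = 6 with multiplicity 2.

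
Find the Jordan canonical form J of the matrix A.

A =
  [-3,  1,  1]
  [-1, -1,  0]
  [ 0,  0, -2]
J_3(-2)

The characteristic polynomial is
  det(x·I − A) = x^3 + 6*x^2 + 12*x + 8 = (x + 2)^3

Eigenvalues and multiplicities (the geometric multiplicity of λ is n − rank(A − λI), which equals the number of Jordan blocks for λ):
  λ = -2: algebraic multiplicity = 3, geometric multiplicity = 1

Determining the block sizes for each eigenvalue:
  λ = -2: one block (gm = 1), so the single block has size am = 3 → block sizes [3]

Assembling the blocks gives a Jordan form
J =
  [-2,  1,  0]
  [ 0, -2,  1]
  [ 0,  0, -2]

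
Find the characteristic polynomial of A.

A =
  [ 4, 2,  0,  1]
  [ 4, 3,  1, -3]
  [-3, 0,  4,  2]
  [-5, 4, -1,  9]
x^4 - 20*x^3 + 150*x^2 - 500*x + 625

Expanding det(x·I − A) (e.g. by cofactor expansion or by noting that A is similar to its Jordan form J, which has the same characteristic polynomial as A) gives
  χ_A(x) = x^4 - 20*x^3 + 150*x^2 - 500*x + 625
which factors as (x - 5)^4. The eigenvalues (with algebraic multiplicities) are λ = 5 with multiplicity 4.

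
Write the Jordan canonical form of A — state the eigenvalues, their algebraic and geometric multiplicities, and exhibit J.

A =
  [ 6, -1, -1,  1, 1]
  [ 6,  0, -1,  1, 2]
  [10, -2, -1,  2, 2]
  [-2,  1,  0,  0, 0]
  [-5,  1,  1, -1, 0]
J_3(1) ⊕ J_2(1)

The characteristic polynomial is
  det(x·I − A) = x^5 - 5*x^4 + 10*x^3 - 10*x^2 + 5*x - 1 = (x - 1)^5

Eigenvalues and multiplicities (the geometric multiplicity of λ is n − rank(A − λI), which equals the number of Jordan blocks for λ):
  λ = 1: algebraic multiplicity = 5, geometric multiplicity = 2

Determining the block sizes for each eigenvalue:
  λ = 1: with am = 5 and gm = 2, the partition is not yet determined (e.g. several partitions of 5 into 2 parts exist). Let N = A − (1)·I. Computing rank(N^1) = 3, rank(N^2) = 1, rank(N^3) = 0; the number of blocks of size ≥ j is rank(N^{j−1}) − rank(N^j), giving [2, 2, 1]. So we have 1 block(s) of size 3, 1 block(s) of size 2 → block sizes [3, 2]

Assembling the blocks gives a Jordan form
J =
  [1, 1, 0, 0, 0]
  [0, 1, 1, 0, 0]
  [0, 0, 1, 0, 0]
  [0, 0, 0, 1, 1]
  [0, 0, 0, 0, 1]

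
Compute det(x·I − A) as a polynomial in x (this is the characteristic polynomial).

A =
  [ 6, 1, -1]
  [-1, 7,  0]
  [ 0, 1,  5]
x^3 - 18*x^2 + 108*x - 216

Expanding det(x·I − A) (e.g. by cofactor expansion or by noting that A is similar to its Jordan form J, which has the same characteristic polynomial as A) gives
  χ_A(x) = x^3 - 18*x^2 + 108*x - 216
which factors as (x - 6)^3. The eigenvalues (with algebraic multiplicities) are λ = 6 with multiplicity 3.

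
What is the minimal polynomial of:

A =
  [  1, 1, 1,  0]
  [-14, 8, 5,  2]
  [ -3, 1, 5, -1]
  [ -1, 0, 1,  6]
x^3 - 15*x^2 + 75*x - 125

The characteristic polynomial is χ_A(x) = (x - 5)^4, so the eigenvalues are known. The minimal polynomial is
  m_A(x) = Π_λ (x − λ)^{k_λ}
where k_λ is the size of the *largest* Jordan block for λ (equivalently, the smallest k with (A − λI)^k v = 0 for every generalised eigenvector v of λ).

  λ = 5: largest Jordan block has size 3, contributing (x − 5)^3

So m_A(x) = (x - 5)^3 = x^3 - 15*x^2 + 75*x - 125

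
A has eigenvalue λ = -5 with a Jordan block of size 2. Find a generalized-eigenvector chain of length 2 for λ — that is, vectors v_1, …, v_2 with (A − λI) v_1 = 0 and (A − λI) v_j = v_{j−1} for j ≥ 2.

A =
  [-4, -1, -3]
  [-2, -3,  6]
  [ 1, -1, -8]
A Jordan chain for λ = -5 of length 2:
v_1 = (1, -2, 1)ᵀ
v_2 = (1, 0, 0)ᵀ

Let N = A − (-5)·I. We want v_2 with N^2 v_2 = 0 but N^1 v_2 ≠ 0; then v_{j-1} := N · v_j for j = 2, …, 2.

Pick v_2 = (1, 0, 0)ᵀ.
Then v_1 = N · v_2 = (1, -2, 1)ᵀ.

Sanity check: (A − (-5)·I) v_1 = (0, 0, 0)ᵀ = 0. ✓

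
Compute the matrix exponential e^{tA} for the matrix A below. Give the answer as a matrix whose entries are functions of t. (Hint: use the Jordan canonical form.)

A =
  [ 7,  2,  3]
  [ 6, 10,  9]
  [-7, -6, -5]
e^{tA} =
  [3*t*exp(4*t) + exp(4*t), 2*t*exp(4*t), 3*t*exp(4*t)]
  [-9*t^2*exp(4*t)/2 + 6*t*exp(4*t), -3*t^2*exp(4*t) + 6*t*exp(4*t) + exp(4*t), -9*t^2*exp(4*t)/2 + 9*t*exp(4*t)]
  [3*t^2*exp(4*t) - 7*t*exp(4*t), 2*t^2*exp(4*t) - 6*t*exp(4*t), 3*t^2*exp(4*t) - 9*t*exp(4*t) + exp(4*t)]

Strategy: write A = P · J · P⁻¹ where J is a Jordan canonical form, so e^{tA} = P · e^{tJ} · P⁻¹, and e^{tJ} can be computed block-by-block.

A has Jordan form
J =
  [4, 1, 0]
  [0, 4, 1]
  [0, 0, 4]
(up to reordering of blocks).

Per-block formulas:
  For a 3×3 Jordan block J_3(4): exp(t · J_3(4)) = e^(4t)·(I + t·N + (t^2/2)·N^2), where N is the 3×3 nilpotent shift.

After assembling e^{tJ} and conjugating by P, we get:

e^{tA} =
  [3*t*exp(4*t) + exp(4*t), 2*t*exp(4*t), 3*t*exp(4*t)]
  [-9*t^2*exp(4*t)/2 + 6*t*exp(4*t), -3*t^2*exp(4*t) + 6*t*exp(4*t) + exp(4*t), -9*t^2*exp(4*t)/2 + 9*t*exp(4*t)]
  [3*t^2*exp(4*t) - 7*t*exp(4*t), 2*t^2*exp(4*t) - 6*t*exp(4*t), 3*t^2*exp(4*t) - 9*t*exp(4*t) + exp(4*t)]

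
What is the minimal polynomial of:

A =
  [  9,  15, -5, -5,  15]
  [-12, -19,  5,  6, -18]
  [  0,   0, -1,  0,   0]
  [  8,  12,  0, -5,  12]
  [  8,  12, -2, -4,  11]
x^3 + 3*x^2 + 3*x + 1

The characteristic polynomial is χ_A(x) = (x + 1)^5, so the eigenvalues are known. The minimal polynomial is
  m_A(x) = Π_λ (x − λ)^{k_λ}
where k_λ is the size of the *largest* Jordan block for λ (equivalently, the smallest k with (A − λI)^k v = 0 for every generalised eigenvector v of λ).

  λ = -1: largest Jordan block has size 3, contributing (x + 1)^3

So m_A(x) = (x + 1)^3 = x^3 + 3*x^2 + 3*x + 1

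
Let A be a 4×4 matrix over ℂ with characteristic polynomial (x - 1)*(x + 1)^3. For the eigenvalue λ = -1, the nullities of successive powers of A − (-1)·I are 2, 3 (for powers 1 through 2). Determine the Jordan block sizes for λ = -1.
Block sizes for λ = -1: [2, 1]

From the dimensions of kernels of powers, the number of Jordan blocks of size at least j is d_j − d_{j−1} where d_j = dim ker(N^j) (with d_0 = 0). Computing the differences gives [2, 1].
The number of blocks of size exactly k is (#blocks of size ≥ k) − (#blocks of size ≥ k + 1), so the partition is: 1 block(s) of size 1, 1 block(s) of size 2.
In nonincreasing order the block sizes are [2, 1].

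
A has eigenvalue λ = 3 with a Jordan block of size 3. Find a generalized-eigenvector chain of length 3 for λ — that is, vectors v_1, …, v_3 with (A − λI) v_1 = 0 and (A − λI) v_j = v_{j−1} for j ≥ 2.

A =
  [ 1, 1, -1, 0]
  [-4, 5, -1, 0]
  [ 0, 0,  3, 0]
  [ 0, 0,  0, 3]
A Jordan chain for λ = 3 of length 3:
v_1 = (1, 2, 0, 0)ᵀ
v_2 = (-1, -1, 0, 0)ᵀ
v_3 = (0, 0, 1, 0)ᵀ

Let N = A − (3)·I. We want v_3 with N^3 v_3 = 0 but N^2 v_3 ≠ 0; then v_{j-1} := N · v_j for j = 3, …, 2.

Pick v_3 = (0, 0, 1, 0)ᵀ.
Then v_2 = N · v_3 = (-1, -1, 0, 0)ᵀ.
Then v_1 = N · v_2 = (1, 2, 0, 0)ᵀ.

Sanity check: (A − (3)·I) v_1 = (0, 0, 0, 0)ᵀ = 0. ✓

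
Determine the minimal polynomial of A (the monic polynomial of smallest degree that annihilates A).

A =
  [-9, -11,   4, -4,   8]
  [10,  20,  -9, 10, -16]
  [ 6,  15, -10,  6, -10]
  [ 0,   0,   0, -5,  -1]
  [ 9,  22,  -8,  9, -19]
x^5 + 23*x^4 + 211*x^3 + 965*x^2 + 2200*x + 2000

The characteristic polynomial is χ_A(x) = (x + 4)^2*(x + 5)^3, so the eigenvalues are known. The minimal polynomial is
  m_A(x) = Π_λ (x − λ)^{k_λ}
where k_λ is the size of the *largest* Jordan block for λ (equivalently, the smallest k with (A − λI)^k v = 0 for every generalised eigenvector v of λ).

  λ = -5: largest Jordan block has size 3, contributing (x + 5)^3
  λ = -4: largest Jordan block has size 2, contributing (x + 4)^2

So m_A(x) = (x + 4)^2*(x + 5)^3 = x^5 + 23*x^4 + 211*x^3 + 965*x^2 + 2200*x + 2000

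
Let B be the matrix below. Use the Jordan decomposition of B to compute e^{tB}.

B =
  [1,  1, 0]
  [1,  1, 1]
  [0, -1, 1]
e^{tB} =
  [t^2*exp(t)/2 + exp(t), t*exp(t), t^2*exp(t)/2]
  [t*exp(t), exp(t), t*exp(t)]
  [-t^2*exp(t)/2, -t*exp(t), -t^2*exp(t)/2 + exp(t)]

Strategy: write B = P · J · P⁻¹ where J is a Jordan canonical form, so e^{tB} = P · e^{tJ} · P⁻¹, and e^{tJ} can be computed block-by-block.

B has Jordan form
J =
  [1, 1, 0]
  [0, 1, 1]
  [0, 0, 1]
(up to reordering of blocks).

Per-block formulas:
  For a 3×3 Jordan block J_3(1): exp(t · J_3(1)) = e^(1t)·(I + t·N + (t^2/2)·N^2), where N is the 3×3 nilpotent shift.

After assembling e^{tJ} and conjugating by P, we get:

e^{tB} =
  [t^2*exp(t)/2 + exp(t), t*exp(t), t^2*exp(t)/2]
  [t*exp(t), exp(t), t*exp(t)]
  [-t^2*exp(t)/2, -t*exp(t), -t^2*exp(t)/2 + exp(t)]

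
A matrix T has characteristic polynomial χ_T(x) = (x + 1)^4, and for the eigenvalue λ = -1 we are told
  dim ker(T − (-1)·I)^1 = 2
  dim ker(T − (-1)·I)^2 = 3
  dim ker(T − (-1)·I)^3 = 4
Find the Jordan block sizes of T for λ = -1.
Block sizes for λ = -1: [3, 1]

From the dimensions of kernels of powers, the number of Jordan blocks of size at least j is d_j − d_{j−1} where d_j = dim ker(N^j) (with d_0 = 0). Computing the differences gives [2, 1, 1].
The number of blocks of size exactly k is (#blocks of size ≥ k) − (#blocks of size ≥ k + 1), so the partition is: 1 block(s) of size 1, 1 block(s) of size 3.
In nonincreasing order the block sizes are [3, 1].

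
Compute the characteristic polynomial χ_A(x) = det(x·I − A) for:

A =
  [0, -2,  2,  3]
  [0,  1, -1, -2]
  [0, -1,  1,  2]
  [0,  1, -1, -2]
x^4

Expanding det(x·I − A) (e.g. by cofactor expansion or by noting that A is similar to its Jordan form J, which has the same characteristic polynomial as A) gives
  χ_A(x) = x^4
which factors as x^4. The eigenvalues (with algebraic multiplicities) are λ = 0 with multiplicity 4.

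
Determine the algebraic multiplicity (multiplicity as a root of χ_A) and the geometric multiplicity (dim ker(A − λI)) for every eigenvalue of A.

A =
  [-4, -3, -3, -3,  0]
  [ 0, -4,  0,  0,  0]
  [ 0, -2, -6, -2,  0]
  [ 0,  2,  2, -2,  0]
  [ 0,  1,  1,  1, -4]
λ = -4: alg = 5, geom = 4

Step 1 — factor the characteristic polynomial to read off the algebraic multiplicities:
  χ_A(x) = (x + 4)^5

Step 2 — compute geometric multiplicities via the rank-nullity identity g(λ) = n − rank(A − λI):
  rank(A − (-4)·I) = 1, so dim ker(A − (-4)·I) = n − 1 = 4

Summary:
  λ = -4: algebraic multiplicity = 5, geometric multiplicity = 4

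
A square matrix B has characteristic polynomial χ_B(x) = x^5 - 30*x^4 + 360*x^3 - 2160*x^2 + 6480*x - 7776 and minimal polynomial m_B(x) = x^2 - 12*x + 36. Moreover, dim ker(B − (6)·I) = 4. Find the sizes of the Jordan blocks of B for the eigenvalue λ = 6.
Block sizes for λ = 6: [2, 1, 1, 1]

Step 1 — from the characteristic polynomial, algebraic multiplicity of λ = 6 is 5. From dim ker(B − (6)·I) = 4, there are exactly 4 Jordan blocks for λ = 6.
Step 2 — from the minimal polynomial, the factor (x − 6)^2 tells us the largest block for λ = 6 has size 2.
Step 3 — with total size 5, 4 blocks, and largest block 2, the block sizes (in nonincreasing order) are [2, 1, 1, 1].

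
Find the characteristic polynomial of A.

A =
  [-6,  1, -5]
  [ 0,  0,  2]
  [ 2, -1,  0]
x^3 + 6*x^2 + 12*x + 8

Expanding det(x·I − A) (e.g. by cofactor expansion or by noting that A is similar to its Jordan form J, which has the same characteristic polynomial as A) gives
  χ_A(x) = x^3 + 6*x^2 + 12*x + 8
which factors as (x + 2)^3. The eigenvalues (with algebraic multiplicities) are λ = -2 with multiplicity 3.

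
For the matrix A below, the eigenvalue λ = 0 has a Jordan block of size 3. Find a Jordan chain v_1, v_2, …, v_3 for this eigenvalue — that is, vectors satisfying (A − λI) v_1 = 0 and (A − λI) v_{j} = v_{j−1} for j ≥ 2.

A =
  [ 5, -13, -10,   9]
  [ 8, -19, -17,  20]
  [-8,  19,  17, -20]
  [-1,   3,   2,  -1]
A Jordan chain for λ = 0 of length 3:
v_1 = (3, 2, -2, -1)ᵀ
v_2 = (-3, -3, 3, 1)ᵀ
v_3 = (2, 1, 0, 0)ᵀ

Let N = A − (0)·I. We want v_3 with N^3 v_3 = 0 but N^2 v_3 ≠ 0; then v_{j-1} := N · v_j for j = 3, …, 2.

Pick v_3 = (2, 1, 0, 0)ᵀ.
Then v_2 = N · v_3 = (-3, -3, 3, 1)ᵀ.
Then v_1 = N · v_2 = (3, 2, -2, -1)ᵀ.

Sanity check: (A − (0)·I) v_1 = (0, 0, 0, 0)ᵀ = 0. ✓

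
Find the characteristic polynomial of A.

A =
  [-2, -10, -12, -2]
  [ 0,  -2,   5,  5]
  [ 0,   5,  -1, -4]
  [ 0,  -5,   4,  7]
x^4 - 2*x^3 - 11*x^2 + 12*x + 36

Expanding det(x·I − A) (e.g. by cofactor expansion or by noting that A is similar to its Jordan form J, which has the same characteristic polynomial as A) gives
  χ_A(x) = x^4 - 2*x^3 - 11*x^2 + 12*x + 36
which factors as (x - 3)^2*(x + 2)^2. The eigenvalues (with algebraic multiplicities) are λ = -2 with multiplicity 2, λ = 3 with multiplicity 2.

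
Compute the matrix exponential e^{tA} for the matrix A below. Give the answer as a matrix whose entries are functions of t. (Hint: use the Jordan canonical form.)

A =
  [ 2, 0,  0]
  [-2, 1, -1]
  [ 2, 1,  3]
e^{tA} =
  [exp(2*t), 0, 0]
  [-2*t*exp(2*t), -t*exp(2*t) + exp(2*t), -t*exp(2*t)]
  [2*t*exp(2*t), t*exp(2*t), t*exp(2*t) + exp(2*t)]

Strategy: write A = P · J · P⁻¹ where J is a Jordan canonical form, so e^{tA} = P · e^{tJ} · P⁻¹, and e^{tJ} can be computed block-by-block.

A has Jordan form
J =
  [2, 1, 0]
  [0, 2, 0]
  [0, 0, 2]
(up to reordering of blocks).

Per-block formulas:
  For a 2×2 Jordan block J_2(2): exp(t · J_2(2)) = e^(2t)·(I + t·N), where N is the 2×2 nilpotent shift.
  For a 1×1 block at λ = 2: exp(t · [2]) = [e^(2t)].

After assembling e^{tJ} and conjugating by P, we get:

e^{tA} =
  [exp(2*t), 0, 0]
  [-2*t*exp(2*t), -t*exp(2*t) + exp(2*t), -t*exp(2*t)]
  [2*t*exp(2*t), t*exp(2*t), t*exp(2*t) + exp(2*t)]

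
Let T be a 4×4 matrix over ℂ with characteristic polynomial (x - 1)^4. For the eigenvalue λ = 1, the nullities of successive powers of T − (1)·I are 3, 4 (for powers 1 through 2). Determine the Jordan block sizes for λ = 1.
Block sizes for λ = 1: [2, 1, 1]

From the dimensions of kernels of powers, the number of Jordan blocks of size at least j is d_j − d_{j−1} where d_j = dim ker(N^j) (with d_0 = 0). Computing the differences gives [3, 1].
The number of blocks of size exactly k is (#blocks of size ≥ k) − (#blocks of size ≥ k + 1), so the partition is: 2 block(s) of size 1, 1 block(s) of size 2.
In nonincreasing order the block sizes are [2, 1, 1].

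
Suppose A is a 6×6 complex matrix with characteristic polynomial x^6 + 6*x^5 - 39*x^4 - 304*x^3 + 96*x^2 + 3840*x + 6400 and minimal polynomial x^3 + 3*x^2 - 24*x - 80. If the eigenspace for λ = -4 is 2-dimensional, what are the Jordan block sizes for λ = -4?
Block sizes for λ = -4: [2, 2]

Step 1 — from the characteristic polynomial, algebraic multiplicity of λ = -4 is 4. From dim ker(A − (-4)·I) = 2, there are exactly 2 Jordan blocks for λ = -4.
Step 2 — from the minimal polynomial, the factor (x + 4)^2 tells us the largest block for λ = -4 has size 2.
Step 3 — with total size 4, 2 blocks, and largest block 2, the block sizes (in nonincreasing order) are [2, 2].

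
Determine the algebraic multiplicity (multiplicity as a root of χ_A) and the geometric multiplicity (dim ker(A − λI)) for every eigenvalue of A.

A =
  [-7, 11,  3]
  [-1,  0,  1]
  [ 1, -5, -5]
λ = -4: alg = 3, geom = 1

Step 1 — factor the characteristic polynomial to read off the algebraic multiplicities:
  χ_A(x) = (x + 4)^3

Step 2 — compute geometric multiplicities via the rank-nullity identity g(λ) = n − rank(A − λI):
  rank(A − (-4)·I) = 2, so dim ker(A − (-4)·I) = n − 2 = 1

Summary:
  λ = -4: algebraic multiplicity = 3, geometric multiplicity = 1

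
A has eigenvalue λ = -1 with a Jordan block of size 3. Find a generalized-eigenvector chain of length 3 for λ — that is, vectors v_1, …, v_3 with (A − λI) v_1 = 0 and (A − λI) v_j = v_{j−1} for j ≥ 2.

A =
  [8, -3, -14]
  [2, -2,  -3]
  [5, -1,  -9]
A Jordan chain for λ = -1 of length 3:
v_1 = (5, 1, 3)ᵀ
v_2 = (9, 2, 5)ᵀ
v_3 = (1, 0, 0)ᵀ

Let N = A − (-1)·I. We want v_3 with N^3 v_3 = 0 but N^2 v_3 ≠ 0; then v_{j-1} := N · v_j for j = 3, …, 2.

Pick v_3 = (1, 0, 0)ᵀ.
Then v_2 = N · v_3 = (9, 2, 5)ᵀ.
Then v_1 = N · v_2 = (5, 1, 3)ᵀ.

Sanity check: (A − (-1)·I) v_1 = (0, 0, 0)ᵀ = 0. ✓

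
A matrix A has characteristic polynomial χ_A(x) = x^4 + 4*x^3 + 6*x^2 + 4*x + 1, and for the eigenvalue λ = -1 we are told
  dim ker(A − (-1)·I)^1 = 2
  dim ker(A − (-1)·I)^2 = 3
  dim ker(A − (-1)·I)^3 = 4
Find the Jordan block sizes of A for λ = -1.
Block sizes for λ = -1: [3, 1]

From the dimensions of kernels of powers, the number of Jordan blocks of size at least j is d_j − d_{j−1} where d_j = dim ker(N^j) (with d_0 = 0). Computing the differences gives [2, 1, 1].
The number of blocks of size exactly k is (#blocks of size ≥ k) − (#blocks of size ≥ k + 1), so the partition is: 1 block(s) of size 1, 1 block(s) of size 3.
In nonincreasing order the block sizes are [3, 1].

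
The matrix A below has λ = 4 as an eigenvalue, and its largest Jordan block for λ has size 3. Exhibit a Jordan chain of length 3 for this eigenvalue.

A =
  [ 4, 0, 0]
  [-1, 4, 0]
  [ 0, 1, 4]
A Jordan chain for λ = 4 of length 3:
v_1 = (0, 0, -1)ᵀ
v_2 = (0, -1, 0)ᵀ
v_3 = (1, 0, 0)ᵀ

Let N = A − (4)·I. We want v_3 with N^3 v_3 = 0 but N^2 v_3 ≠ 0; then v_{j-1} := N · v_j for j = 3, …, 2.

Pick v_3 = (1, 0, 0)ᵀ.
Then v_2 = N · v_3 = (0, -1, 0)ᵀ.
Then v_1 = N · v_2 = (0, 0, -1)ᵀ.

Sanity check: (A − (4)·I) v_1 = (0, 0, 0)ᵀ = 0. ✓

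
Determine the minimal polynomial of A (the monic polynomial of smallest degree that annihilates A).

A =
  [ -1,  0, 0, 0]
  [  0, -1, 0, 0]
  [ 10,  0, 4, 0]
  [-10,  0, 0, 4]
x^2 - 3*x - 4

The characteristic polynomial is χ_A(x) = (x - 4)^2*(x + 1)^2, so the eigenvalues are known. The minimal polynomial is
  m_A(x) = Π_λ (x − λ)^{k_λ}
where k_λ is the size of the *largest* Jordan block for λ (equivalently, the smallest k with (A − λI)^k v = 0 for every generalised eigenvector v of λ).

  λ = -1: largest Jordan block has size 1, contributing (x + 1)
  λ = 4: largest Jordan block has size 1, contributing (x − 4)

So m_A(x) = (x - 4)*(x + 1) = x^2 - 3*x - 4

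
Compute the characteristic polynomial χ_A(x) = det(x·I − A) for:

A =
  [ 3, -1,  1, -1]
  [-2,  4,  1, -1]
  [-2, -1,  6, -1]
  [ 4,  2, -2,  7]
x^4 - 20*x^3 + 150*x^2 - 500*x + 625

Expanding det(x·I − A) (e.g. by cofactor expansion or by noting that A is similar to its Jordan form J, which has the same characteristic polynomial as A) gives
  χ_A(x) = x^4 - 20*x^3 + 150*x^2 - 500*x + 625
which factors as (x - 5)^4. The eigenvalues (with algebraic multiplicities) are λ = 5 with multiplicity 4.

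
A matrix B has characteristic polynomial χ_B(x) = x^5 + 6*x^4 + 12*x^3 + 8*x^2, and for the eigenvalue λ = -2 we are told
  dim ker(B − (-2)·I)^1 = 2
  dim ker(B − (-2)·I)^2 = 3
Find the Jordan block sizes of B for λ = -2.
Block sizes for λ = -2: [2, 1]

From the dimensions of kernels of powers, the number of Jordan blocks of size at least j is d_j − d_{j−1} where d_j = dim ker(N^j) (with d_0 = 0). Computing the differences gives [2, 1].
The number of blocks of size exactly k is (#blocks of size ≥ k) − (#blocks of size ≥ k + 1), so the partition is: 1 block(s) of size 1, 1 block(s) of size 2.
In nonincreasing order the block sizes are [2, 1].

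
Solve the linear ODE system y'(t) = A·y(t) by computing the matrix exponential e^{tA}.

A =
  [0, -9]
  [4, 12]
e^{tA} =
  [-6*t*exp(6*t) + exp(6*t), -9*t*exp(6*t)]
  [4*t*exp(6*t), 6*t*exp(6*t) + exp(6*t)]

Strategy: write A = P · J · P⁻¹ where J is a Jordan canonical form, so e^{tA} = P · e^{tJ} · P⁻¹, and e^{tJ} can be computed block-by-block.

A has Jordan form
J =
  [6, 1]
  [0, 6]
(up to reordering of blocks).

Per-block formulas:
  For a 2×2 Jordan block J_2(6): exp(t · J_2(6)) = e^(6t)·(I + t·N), where N is the 2×2 nilpotent shift.

After assembling e^{tJ} and conjugating by P, we get:

e^{tA} =
  [-6*t*exp(6*t) + exp(6*t), -9*t*exp(6*t)]
  [4*t*exp(6*t), 6*t*exp(6*t) + exp(6*t)]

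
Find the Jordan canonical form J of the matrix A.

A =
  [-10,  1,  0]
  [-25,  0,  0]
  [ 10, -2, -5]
J_2(-5) ⊕ J_1(-5)

The characteristic polynomial is
  det(x·I − A) = x^3 + 15*x^2 + 75*x + 125 = (x + 5)^3

Eigenvalues and multiplicities (the geometric multiplicity of λ is n − rank(A − λI), which equals the number of Jordan blocks for λ):
  λ = -5: algebraic multiplicity = 3, geometric multiplicity = 2

Determining the block sizes for each eigenvalue:
  λ = -5: 2 blocks summing to 3 forces exactly one block of size 2 and the rest size 1 → block sizes [2, 1]

Assembling the blocks gives a Jordan form
J =
  [-5,  1,  0]
  [ 0, -5,  0]
  [ 0,  0, -5]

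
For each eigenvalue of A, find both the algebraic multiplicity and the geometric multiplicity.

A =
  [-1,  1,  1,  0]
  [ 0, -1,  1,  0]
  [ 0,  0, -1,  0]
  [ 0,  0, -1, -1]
λ = -1: alg = 4, geom = 2

Step 1 — factor the characteristic polynomial to read off the algebraic multiplicities:
  χ_A(x) = (x + 1)^4

Step 2 — compute geometric multiplicities via the rank-nullity identity g(λ) = n − rank(A − λI):
  rank(A − (-1)·I) = 2, so dim ker(A − (-1)·I) = n − 2 = 2

Summary:
  λ = -1: algebraic multiplicity = 4, geometric multiplicity = 2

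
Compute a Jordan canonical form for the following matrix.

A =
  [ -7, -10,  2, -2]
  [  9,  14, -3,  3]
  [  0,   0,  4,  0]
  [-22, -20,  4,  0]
J_1(-1) ⊕ J_2(4) ⊕ J_1(4)

The characteristic polynomial is
  det(x·I − A) = x^4 - 11*x^3 + 36*x^2 - 16*x - 64 = (x - 4)^3*(x + 1)

Eigenvalues and multiplicities (the geometric multiplicity of λ is n − rank(A − λI), which equals the number of Jordan blocks for λ):
  λ = -1: algebraic multiplicity = 1, geometric multiplicity = 1
  λ = 4: algebraic multiplicity = 3, geometric multiplicity = 2

Determining the block sizes for each eigenvalue:
  λ = -1: one block (gm = 1), so the single block has size am = 1 → block sizes [1]
  λ = 4: 2 blocks summing to 3 forces exactly one block of size 2 and the rest size 1 → block sizes [2, 1]

Assembling the blocks gives a Jordan form
J =
  [-1, 0, 0, 0]
  [ 0, 4, 1, 0]
  [ 0, 0, 4, 0]
  [ 0, 0, 0, 4]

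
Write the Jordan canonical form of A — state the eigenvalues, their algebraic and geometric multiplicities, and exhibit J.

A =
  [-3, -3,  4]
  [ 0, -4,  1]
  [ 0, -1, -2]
J_3(-3)

The characteristic polynomial is
  det(x·I − A) = x^3 + 9*x^2 + 27*x + 27 = (x + 3)^3

Eigenvalues and multiplicities (the geometric multiplicity of λ is n − rank(A − λI), which equals the number of Jordan blocks for λ):
  λ = -3: algebraic multiplicity = 3, geometric multiplicity = 1

Determining the block sizes for each eigenvalue:
  λ = -3: one block (gm = 1), so the single block has size am = 3 → block sizes [3]

Assembling the blocks gives a Jordan form
J =
  [-3,  1,  0]
  [ 0, -3,  1]
  [ 0,  0, -3]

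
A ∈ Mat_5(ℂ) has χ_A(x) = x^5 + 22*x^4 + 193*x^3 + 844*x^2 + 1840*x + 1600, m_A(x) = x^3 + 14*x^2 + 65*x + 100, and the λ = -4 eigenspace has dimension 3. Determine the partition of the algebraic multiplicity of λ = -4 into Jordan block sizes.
Block sizes for λ = -4: [1, 1, 1]

Step 1 — from the characteristic polynomial, algebraic multiplicity of λ = -4 is 3. From dim ker(A − (-4)·I) = 3, there are exactly 3 Jordan blocks for λ = -4.
Step 2 — from the minimal polynomial, the factor (x + 4) tells us the largest block for λ = -4 has size 1.
Step 3 — with total size 3, 3 blocks, and largest block 1, the block sizes (in nonincreasing order) are [1, 1, 1].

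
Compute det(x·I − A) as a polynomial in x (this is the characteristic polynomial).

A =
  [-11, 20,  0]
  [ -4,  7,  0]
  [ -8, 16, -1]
x^3 + 5*x^2 + 7*x + 3

Expanding det(x·I − A) (e.g. by cofactor expansion or by noting that A is similar to its Jordan form J, which has the same characteristic polynomial as A) gives
  χ_A(x) = x^3 + 5*x^2 + 7*x + 3
which factors as (x + 1)^2*(x + 3). The eigenvalues (with algebraic multiplicities) are λ = -3 with multiplicity 1, λ = -1 with multiplicity 2.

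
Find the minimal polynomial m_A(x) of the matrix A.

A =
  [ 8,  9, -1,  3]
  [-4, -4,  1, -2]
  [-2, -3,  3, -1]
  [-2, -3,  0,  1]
x^3 - 6*x^2 + 12*x - 8

The characteristic polynomial is χ_A(x) = (x - 2)^4, so the eigenvalues are known. The minimal polynomial is
  m_A(x) = Π_λ (x − λ)^{k_λ}
where k_λ is the size of the *largest* Jordan block for λ (equivalently, the smallest k with (A − λI)^k v = 0 for every generalised eigenvector v of λ).

  λ = 2: largest Jordan block has size 3, contributing (x − 2)^3

So m_A(x) = (x - 2)^3 = x^3 - 6*x^2 + 12*x - 8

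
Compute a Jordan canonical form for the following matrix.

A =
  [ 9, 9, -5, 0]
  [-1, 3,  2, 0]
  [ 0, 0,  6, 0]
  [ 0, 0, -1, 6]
J_3(6) ⊕ J_1(6)

The characteristic polynomial is
  det(x·I − A) = x^4 - 24*x^3 + 216*x^2 - 864*x + 1296 = (x - 6)^4

Eigenvalues and multiplicities (the geometric multiplicity of λ is n − rank(A − λI), which equals the number of Jordan blocks for λ):
  λ = 6: algebraic multiplicity = 4, geometric multiplicity = 2

Determining the block sizes for each eigenvalue:
  λ = 6: with am = 4 and gm = 2, the partition is not yet determined (e.g. several partitions of 4 into 2 parts exist). Let N = A − (6)·I. Computing rank(N^1) = 2, rank(N^2) = 1, rank(N^3) = 0; the number of blocks of size ≥ j is rank(N^{j−1}) − rank(N^j), giving [2, 1, 1]. So we have 1 block(s) of size 3, 1 block(s) of size 1 → block sizes [3, 1]

Assembling the blocks gives a Jordan form
J =
  [6, 1, 0, 0]
  [0, 6, 1, 0]
  [0, 0, 6, 0]
  [0, 0, 0, 6]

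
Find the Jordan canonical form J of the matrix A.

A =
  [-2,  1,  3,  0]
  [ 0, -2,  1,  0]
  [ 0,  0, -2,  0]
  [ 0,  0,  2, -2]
J_3(-2) ⊕ J_1(-2)

The characteristic polynomial is
  det(x·I − A) = x^4 + 8*x^3 + 24*x^2 + 32*x + 16 = (x + 2)^4

Eigenvalues and multiplicities (the geometric multiplicity of λ is n − rank(A − λI), which equals the number of Jordan blocks for λ):
  λ = -2: algebraic multiplicity = 4, geometric multiplicity = 2

Determining the block sizes for each eigenvalue:
  λ = -2: with am = 4 and gm = 2, the partition is not yet determined (e.g. several partitions of 4 into 2 parts exist). Let N = A − (-2)·I. Computing rank(N^1) = 2, rank(N^2) = 1, rank(N^3) = 0; the number of blocks of size ≥ j is rank(N^{j−1}) − rank(N^j), giving [2, 1, 1]. So we have 1 block(s) of size 3, 1 block(s) of size 1 → block sizes [3, 1]

Assembling the blocks gives a Jordan form
J =
  [-2,  1,  0,  0]
  [ 0, -2,  1,  0]
  [ 0,  0, -2,  0]
  [ 0,  0,  0, -2]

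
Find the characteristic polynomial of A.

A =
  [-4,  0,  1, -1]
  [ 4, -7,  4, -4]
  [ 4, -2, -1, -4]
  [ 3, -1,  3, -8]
x^4 + 20*x^3 + 150*x^2 + 500*x + 625

Expanding det(x·I − A) (e.g. by cofactor expansion or by noting that A is similar to its Jordan form J, which has the same characteristic polynomial as A) gives
  χ_A(x) = x^4 + 20*x^3 + 150*x^2 + 500*x + 625
which factors as (x + 5)^4. The eigenvalues (with algebraic multiplicities) are λ = -5 with multiplicity 4.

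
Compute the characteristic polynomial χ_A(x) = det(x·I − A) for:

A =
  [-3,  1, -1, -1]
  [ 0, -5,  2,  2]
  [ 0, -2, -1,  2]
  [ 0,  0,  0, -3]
x^4 + 12*x^3 + 54*x^2 + 108*x + 81

Expanding det(x·I − A) (e.g. by cofactor expansion or by noting that A is similar to its Jordan form J, which has the same characteristic polynomial as A) gives
  χ_A(x) = x^4 + 12*x^3 + 54*x^2 + 108*x + 81
which factors as (x + 3)^4. The eigenvalues (with algebraic multiplicities) are λ = -3 with multiplicity 4.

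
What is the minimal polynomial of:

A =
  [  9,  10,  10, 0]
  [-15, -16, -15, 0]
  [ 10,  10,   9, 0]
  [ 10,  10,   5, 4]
x^2 - 3*x - 4

The characteristic polynomial is χ_A(x) = (x - 4)^2*(x + 1)^2, so the eigenvalues are known. The minimal polynomial is
  m_A(x) = Π_λ (x − λ)^{k_λ}
where k_λ is the size of the *largest* Jordan block for λ (equivalently, the smallest k with (A − λI)^k v = 0 for every generalised eigenvector v of λ).

  λ = -1: largest Jordan block has size 1, contributing (x + 1)
  λ = 4: largest Jordan block has size 1, contributing (x − 4)

So m_A(x) = (x - 4)*(x + 1) = x^2 - 3*x - 4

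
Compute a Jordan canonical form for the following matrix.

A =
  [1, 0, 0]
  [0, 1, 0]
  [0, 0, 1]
J_1(1) ⊕ J_1(1) ⊕ J_1(1)

The characteristic polynomial is
  det(x·I − A) = x^3 - 3*x^2 + 3*x - 1 = (x - 1)^3

Eigenvalues and multiplicities (the geometric multiplicity of λ is n − rank(A − λI), which equals the number of Jordan blocks for λ):
  λ = 1: algebraic multiplicity = 3, geometric multiplicity = 3

Determining the block sizes for each eigenvalue:
  λ = 1: gm = am = 3, so every block has size 1 → block sizes [1, 1, 1]

Assembling the blocks gives a Jordan form
J =
  [1, 0, 0]
  [0, 1, 0]
  [0, 0, 1]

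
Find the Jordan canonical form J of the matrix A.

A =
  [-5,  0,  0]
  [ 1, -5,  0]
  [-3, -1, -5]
J_3(-5)

The characteristic polynomial is
  det(x·I − A) = x^3 + 15*x^2 + 75*x + 125 = (x + 5)^3

Eigenvalues and multiplicities (the geometric multiplicity of λ is n − rank(A − λI), which equals the number of Jordan blocks for λ):
  λ = -5: algebraic multiplicity = 3, geometric multiplicity = 1

Determining the block sizes for each eigenvalue:
  λ = -5: one block (gm = 1), so the single block has size am = 3 → block sizes [3]

Assembling the blocks gives a Jordan form
J =
  [-5,  1,  0]
  [ 0, -5,  1]
  [ 0,  0, -5]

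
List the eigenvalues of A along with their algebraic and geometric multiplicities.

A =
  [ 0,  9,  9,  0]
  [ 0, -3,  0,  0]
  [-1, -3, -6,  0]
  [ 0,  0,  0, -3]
λ = -3: alg = 4, geom = 3

Step 1 — factor the characteristic polynomial to read off the algebraic multiplicities:
  χ_A(x) = (x + 3)^4

Step 2 — compute geometric multiplicities via the rank-nullity identity g(λ) = n − rank(A − λI):
  rank(A − (-3)·I) = 1, so dim ker(A − (-3)·I) = n − 1 = 3

Summary:
  λ = -3: algebraic multiplicity = 4, geometric multiplicity = 3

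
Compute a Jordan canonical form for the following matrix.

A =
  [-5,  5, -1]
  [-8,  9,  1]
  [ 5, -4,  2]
J_3(2)

The characteristic polynomial is
  det(x·I − A) = x^3 - 6*x^2 + 12*x - 8 = (x - 2)^3

Eigenvalues and multiplicities (the geometric multiplicity of λ is n − rank(A − λI), which equals the number of Jordan blocks for λ):
  λ = 2: algebraic multiplicity = 3, geometric multiplicity = 1

Determining the block sizes for each eigenvalue:
  λ = 2: one block (gm = 1), so the single block has size am = 3 → block sizes [3]

Assembling the blocks gives a Jordan form
J =
  [2, 1, 0]
  [0, 2, 1]
  [0, 0, 2]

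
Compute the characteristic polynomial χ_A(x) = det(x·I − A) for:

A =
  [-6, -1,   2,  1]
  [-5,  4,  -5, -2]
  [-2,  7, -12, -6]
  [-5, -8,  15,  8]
x^4 + 6*x^3 + x^2 - 24*x + 16

Expanding det(x·I − A) (e.g. by cofactor expansion or by noting that A is similar to its Jordan form J, which has the same characteristic polynomial as A) gives
  χ_A(x) = x^4 + 6*x^3 + x^2 - 24*x + 16
which factors as (x - 1)^2*(x + 4)^2. The eigenvalues (with algebraic multiplicities) are λ = -4 with multiplicity 2, λ = 1 with multiplicity 2.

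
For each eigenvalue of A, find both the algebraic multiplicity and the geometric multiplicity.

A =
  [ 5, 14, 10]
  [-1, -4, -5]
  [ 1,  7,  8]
λ = 3: alg = 3, geom = 2

Step 1 — factor the characteristic polynomial to read off the algebraic multiplicities:
  χ_A(x) = (x - 3)^3

Step 2 — compute geometric multiplicities via the rank-nullity identity g(λ) = n − rank(A − λI):
  rank(A − (3)·I) = 1, so dim ker(A − (3)·I) = n − 1 = 2

Summary:
  λ = 3: algebraic multiplicity = 3, geometric multiplicity = 2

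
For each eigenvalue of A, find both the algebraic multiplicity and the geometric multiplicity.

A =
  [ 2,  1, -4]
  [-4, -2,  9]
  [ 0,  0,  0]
λ = 0: alg = 3, geom = 1

Step 1 — factor the characteristic polynomial to read off the algebraic multiplicities:
  χ_A(x) = x^3

Step 2 — compute geometric multiplicities via the rank-nullity identity g(λ) = n − rank(A − λI):
  rank(A − (0)·I) = 2, so dim ker(A − (0)·I) = n − 2 = 1

Summary:
  λ = 0: algebraic multiplicity = 3, geometric multiplicity = 1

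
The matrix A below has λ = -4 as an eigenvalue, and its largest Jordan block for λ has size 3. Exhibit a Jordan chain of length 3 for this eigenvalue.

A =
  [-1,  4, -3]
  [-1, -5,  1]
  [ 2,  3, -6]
A Jordan chain for λ = -4 of length 3:
v_1 = (-1, 0, -1)ᵀ
v_2 = (3, -1, 2)ᵀ
v_3 = (1, 0, 0)ᵀ

Let N = A − (-4)·I. We want v_3 with N^3 v_3 = 0 but N^2 v_3 ≠ 0; then v_{j-1} := N · v_j for j = 3, …, 2.

Pick v_3 = (1, 0, 0)ᵀ.
Then v_2 = N · v_3 = (3, -1, 2)ᵀ.
Then v_1 = N · v_2 = (-1, 0, -1)ᵀ.

Sanity check: (A − (-4)·I) v_1 = (0, 0, 0)ᵀ = 0. ✓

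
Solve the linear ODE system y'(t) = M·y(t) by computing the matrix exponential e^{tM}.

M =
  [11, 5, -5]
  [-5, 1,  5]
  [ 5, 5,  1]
e^{tM} =
  [2*exp(6*t) - exp(t), exp(6*t) - exp(t), -exp(6*t) + exp(t)]
  [-exp(6*t) + exp(t), exp(t), exp(6*t) - exp(t)]
  [exp(6*t) - exp(t), exp(6*t) - exp(t), exp(t)]

Strategy: write M = P · J · P⁻¹ where J is a Jordan canonical form, so e^{tM} = P · e^{tJ} · P⁻¹, and e^{tJ} can be computed block-by-block.

M has Jordan form
J =
  [1, 0, 0]
  [0, 6, 0]
  [0, 0, 6]
(up to reordering of blocks).

Per-block formulas:
  For a 1×1 block at λ = 1: exp(t · [1]) = [e^(1t)].
  For a 1×1 block at λ = 6: exp(t · [6]) = [e^(6t)].

After assembling e^{tJ} and conjugating by P, we get:

e^{tM} =
  [2*exp(6*t) - exp(t), exp(6*t) - exp(t), -exp(6*t) + exp(t)]
  [-exp(6*t) + exp(t), exp(t), exp(6*t) - exp(t)]
  [exp(6*t) - exp(t), exp(6*t) - exp(t), exp(t)]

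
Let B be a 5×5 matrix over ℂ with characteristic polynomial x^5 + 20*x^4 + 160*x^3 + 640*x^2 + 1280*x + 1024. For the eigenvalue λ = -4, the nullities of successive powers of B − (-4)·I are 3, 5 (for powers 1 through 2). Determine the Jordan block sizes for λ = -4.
Block sizes for λ = -4: [2, 2, 1]

From the dimensions of kernels of powers, the number of Jordan blocks of size at least j is d_j − d_{j−1} where d_j = dim ker(N^j) (with d_0 = 0). Computing the differences gives [3, 2].
The number of blocks of size exactly k is (#blocks of size ≥ k) − (#blocks of size ≥ k + 1), so the partition is: 1 block(s) of size 1, 2 block(s) of size 2.
In nonincreasing order the block sizes are [2, 2, 1].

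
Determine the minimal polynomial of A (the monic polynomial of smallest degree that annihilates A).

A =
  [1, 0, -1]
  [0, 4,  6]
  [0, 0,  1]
x^3 - 6*x^2 + 9*x - 4

The characteristic polynomial is χ_A(x) = (x - 4)*(x - 1)^2, so the eigenvalues are known. The minimal polynomial is
  m_A(x) = Π_λ (x − λ)^{k_λ}
where k_λ is the size of the *largest* Jordan block for λ (equivalently, the smallest k with (A − λI)^k v = 0 for every generalised eigenvector v of λ).

  λ = 1: largest Jordan block has size 2, contributing (x − 1)^2
  λ = 4: largest Jordan block has size 1, contributing (x − 4)

So m_A(x) = (x - 4)*(x - 1)^2 = x^3 - 6*x^2 + 9*x - 4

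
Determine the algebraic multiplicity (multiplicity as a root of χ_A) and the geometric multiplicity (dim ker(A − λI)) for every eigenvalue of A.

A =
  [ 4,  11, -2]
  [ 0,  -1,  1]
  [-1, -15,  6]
λ = 3: alg = 3, geom = 1

Step 1 — factor the characteristic polynomial to read off the algebraic multiplicities:
  χ_A(x) = (x - 3)^3

Step 2 — compute geometric multiplicities via the rank-nullity identity g(λ) = n − rank(A − λI):
  rank(A − (3)·I) = 2, so dim ker(A − (3)·I) = n − 2 = 1

Summary:
  λ = 3: algebraic multiplicity = 3, geometric multiplicity = 1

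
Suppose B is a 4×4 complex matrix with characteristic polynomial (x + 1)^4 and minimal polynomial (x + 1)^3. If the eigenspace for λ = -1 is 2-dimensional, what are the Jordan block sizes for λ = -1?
Block sizes for λ = -1: [3, 1]

Step 1 — from the characteristic polynomial, algebraic multiplicity of λ = -1 is 4. From dim ker(B − (-1)·I) = 2, there are exactly 2 Jordan blocks for λ = -1.
Step 2 — from the minimal polynomial, the factor (x + 1)^3 tells us the largest block for λ = -1 has size 3.
Step 3 — with total size 4, 2 blocks, and largest block 3, the block sizes (in nonincreasing order) are [3, 1].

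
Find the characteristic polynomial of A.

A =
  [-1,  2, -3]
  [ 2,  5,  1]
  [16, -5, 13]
x^3 - 17*x^2 + 96*x - 180

Expanding det(x·I − A) (e.g. by cofactor expansion or by noting that A is similar to its Jordan form J, which has the same characteristic polynomial as A) gives
  χ_A(x) = x^3 - 17*x^2 + 96*x - 180
which factors as (x - 6)^2*(x - 5). The eigenvalues (with algebraic multiplicities) are λ = 5 with multiplicity 1, λ = 6 with multiplicity 2.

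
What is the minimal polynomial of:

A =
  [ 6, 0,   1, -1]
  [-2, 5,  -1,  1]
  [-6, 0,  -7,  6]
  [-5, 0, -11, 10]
x^4 - 14*x^3 + 60*x^2 - 50*x - 125

The characteristic polynomial is χ_A(x) = (x - 5)^3*(x + 1), so the eigenvalues are known. The minimal polynomial is
  m_A(x) = Π_λ (x − λ)^{k_λ}
where k_λ is the size of the *largest* Jordan block for λ (equivalently, the smallest k with (A − λI)^k v = 0 for every generalised eigenvector v of λ).

  λ = -1: largest Jordan block has size 1, contributing (x + 1)
  λ = 5: largest Jordan block has size 3, contributing (x − 5)^3

So m_A(x) = (x - 5)^3*(x + 1) = x^4 - 14*x^3 + 60*x^2 - 50*x - 125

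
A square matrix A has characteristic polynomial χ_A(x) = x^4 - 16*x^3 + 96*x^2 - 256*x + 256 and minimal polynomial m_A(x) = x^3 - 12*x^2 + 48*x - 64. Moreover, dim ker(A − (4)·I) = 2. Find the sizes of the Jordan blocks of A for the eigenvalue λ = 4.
Block sizes for λ = 4: [3, 1]

Step 1 — from the characteristic polynomial, algebraic multiplicity of λ = 4 is 4. From dim ker(A − (4)·I) = 2, there are exactly 2 Jordan blocks for λ = 4.
Step 2 — from the minimal polynomial, the factor (x − 4)^3 tells us the largest block for λ = 4 has size 3.
Step 3 — with total size 4, 2 blocks, and largest block 3, the block sizes (in nonincreasing order) are [3, 1].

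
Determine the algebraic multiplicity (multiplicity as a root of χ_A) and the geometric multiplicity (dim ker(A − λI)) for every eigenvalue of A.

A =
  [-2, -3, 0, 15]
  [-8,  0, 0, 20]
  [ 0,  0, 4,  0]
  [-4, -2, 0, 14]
λ = 4: alg = 4, geom = 3

Step 1 — factor the characteristic polynomial to read off the algebraic multiplicities:
  χ_A(x) = (x - 4)^4

Step 2 — compute geometric multiplicities via the rank-nullity identity g(λ) = n − rank(A − λI):
  rank(A − (4)·I) = 1, so dim ker(A − (4)·I) = n − 1 = 3

Summary:
  λ = 4: algebraic multiplicity = 4, geometric multiplicity = 3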